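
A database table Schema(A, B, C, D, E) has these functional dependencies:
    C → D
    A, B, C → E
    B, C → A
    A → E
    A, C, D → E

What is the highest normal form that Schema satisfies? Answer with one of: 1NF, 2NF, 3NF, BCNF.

1NF

Candidate key: {B, C}. Prime attributes: {B, C}.
C → D: {C}⁺ = {C, D}, which is not all of the attributes, so the left side is not a superkey — BCNF is violated.
C → D determines the non-prime attribute {D} from a non-superkey — 3NF is violated.
{C} is a proper subset of the key {B, C}, and {C}⁺ contains the non-prime attribute {D} — a partial dependency, so 2NF is violated.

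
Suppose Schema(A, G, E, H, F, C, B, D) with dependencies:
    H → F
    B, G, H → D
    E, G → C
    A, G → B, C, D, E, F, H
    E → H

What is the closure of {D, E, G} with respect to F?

Start with {D, E, G}.
E, G → C applies; add {C} → now {C, D, E, G}.
E → H applies; add {H} → now {C, D, E, G, H}.
H → F applies; add {F} → now {C, D, E, F, G, H}.
No further FD applies.

{C, D, E, F, G, H}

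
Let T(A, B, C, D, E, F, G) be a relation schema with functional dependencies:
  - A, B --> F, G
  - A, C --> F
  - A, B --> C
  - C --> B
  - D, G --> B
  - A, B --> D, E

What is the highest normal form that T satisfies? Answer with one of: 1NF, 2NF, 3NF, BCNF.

3NF

Candidate keys: {A, B}, {A, C}, {A, D, G}. Prime attributes: {A, B, C, D, G}.
C --> B breaks BCNF: {C}⁺ = {B, C}, so {C} is not a superkey.
Since {B} ⊆ prime attributes and every other non-superkey FD also has a prime right side, the schema is in 3NF.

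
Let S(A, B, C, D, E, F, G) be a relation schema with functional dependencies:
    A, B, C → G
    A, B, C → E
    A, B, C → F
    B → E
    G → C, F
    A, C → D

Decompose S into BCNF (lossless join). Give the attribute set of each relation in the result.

{A, B, G}; {A, D, G}; {B, E}; {C, F, G}

Candidate keys of the original relation: {A, B, C}, {A, B, G}.
{A, B, C, D, E, F, G}: {B} determines {B, E} here but is not a superkey — split on B → E, giving {B, E} and {A, B, C, D, F, G}.
{B, E} is in BCNF.
{A, B, C, D, F, G}: {G} determines {C, F, G} here but is not a superkey — split on G → C, F, giving {C, F, G} and {A, B, D, G}.
{C, F, G} is in BCNF.
{A, B, D, G}: {A, G} determines {A, D, G} here but is not a superkey — split on A, G → D, giving {A, D, G} and {A, B, G}.
{A, D, G} is in BCNF.
{A, B, G} is in BCNF.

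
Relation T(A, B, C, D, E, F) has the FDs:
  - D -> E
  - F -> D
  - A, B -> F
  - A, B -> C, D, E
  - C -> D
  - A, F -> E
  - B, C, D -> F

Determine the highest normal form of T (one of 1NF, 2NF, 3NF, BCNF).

Candidate key: {A, B}. Prime attributes: {A, B}.
D -> E: {D}⁺ = {D, E}, which is not all of the attributes, so the left side is not a superkey — BCNF is violated.
D -> E has non-prime {E} on the right and a non-superkey on the left, so 3NF fails.
No non-prime attribute depends on a proper subset of any candidate key, so 2NF holds.

2NF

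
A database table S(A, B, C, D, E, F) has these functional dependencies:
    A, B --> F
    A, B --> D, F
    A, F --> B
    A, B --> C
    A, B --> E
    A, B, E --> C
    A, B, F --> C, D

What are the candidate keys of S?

{A, B}, {A, F}

{A} never appears on the right of any FD, so every key must include it.
{A, B}⁺ = {A, B, C, D, E, F}, which is every attribute, so {A, B} is a candidate key.
{A, F}⁺ = {A, B, C, D, E, F}, which is every attribute, so {A, F} is a candidate key.
These are minimal and exhaustive — every other superkey contains one of them.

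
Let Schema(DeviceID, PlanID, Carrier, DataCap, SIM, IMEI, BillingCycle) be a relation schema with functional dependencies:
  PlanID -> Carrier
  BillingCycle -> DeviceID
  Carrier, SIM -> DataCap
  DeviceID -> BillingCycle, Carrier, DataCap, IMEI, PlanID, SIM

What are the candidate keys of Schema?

Closure of {BillingCycle} is {BillingCycle, Carrier, DataCap, DeviceID, IMEI, PlanID, SIM}, the whole schema; {BillingCycle} is a candidate key.
Closure of {DeviceID} is {BillingCycle, Carrier, DataCap, DeviceID, IMEI, PlanID, SIM}, the whole schema; {DeviceID} is a candidate key.
These are minimal and exhaustive — every other superkey contains one of them.

{BillingCycle}, {DeviceID}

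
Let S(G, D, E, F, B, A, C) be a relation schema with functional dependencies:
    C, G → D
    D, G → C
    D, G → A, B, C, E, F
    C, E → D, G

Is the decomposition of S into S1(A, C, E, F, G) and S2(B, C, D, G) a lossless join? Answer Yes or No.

The shared attributes are {C, G} and {C, G}⁺ = {A, B, C, D, E, F, G}.
This includes all of S1, so the common attributes are a superkey of S1 — the join is lossless.

Yes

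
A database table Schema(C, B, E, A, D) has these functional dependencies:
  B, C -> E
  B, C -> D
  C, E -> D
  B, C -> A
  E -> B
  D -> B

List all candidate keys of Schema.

{B, C}, {C, D}, {C, E}

Attributes never on any right-hand side: {C} — every candidate key must contain it.
{B, C}⁺ = {A, B, C, D, E} — all of the relation — so {B, C} is a candidate key.
{C, D}⁺ = {A, B, C, D, E} — all of the relation — so {C, D} is a candidate key.
{C, E}⁺ = {A, B, C, D, E} — all of the relation — so {C, E} is a candidate key.
Any other superkey properly contains one of these, so there are no further candidate keys.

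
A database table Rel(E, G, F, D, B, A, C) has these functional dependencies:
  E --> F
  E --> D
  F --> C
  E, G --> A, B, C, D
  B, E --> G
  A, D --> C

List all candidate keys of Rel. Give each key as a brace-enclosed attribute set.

{B, E}, {E, G}

{E} never appears on the right of any FD, so every key must include it.
{B, E} is a candidate key since {B, E}⁺ = {A, B, C, D, E, F, G} covers every attribute.
{E, G} is a candidate key since {E, G}⁺ = {A, B, C, D, E, F, G} covers every attribute.
These are minimal and exhaustive — every other superkey contains one of them.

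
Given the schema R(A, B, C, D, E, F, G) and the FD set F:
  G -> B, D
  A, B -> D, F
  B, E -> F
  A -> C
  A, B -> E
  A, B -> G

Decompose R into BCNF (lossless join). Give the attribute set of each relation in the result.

Candidate keys of the original relation: {A, B}, {A, G}.
{A, B, C, D, E, F, G}: {G} determines {B, D, G} here but is not a superkey — split on G -> B, D, giving {B, D, G} and {A, C, E, F, G}.
{B, D, G} has no BCNF violation.
{A, C, E, F, G}: {A} determines {A, C} here but is not a superkey — split on A -> C, giving {A, C} and {A, E, F, G}.
{A, C} has no BCNF violation.
{A, E, F, G}: {E, G} determines {E, F, G} here but is not a superkey — split on E, G -> F, giving {E, F, G} and {A, E, G}.
{E, F, G} has no BCNF violation.
{A, E, G} has no BCNF violation.

{A, C}; {A, E, G}; {B, D, G}; {E, F, G}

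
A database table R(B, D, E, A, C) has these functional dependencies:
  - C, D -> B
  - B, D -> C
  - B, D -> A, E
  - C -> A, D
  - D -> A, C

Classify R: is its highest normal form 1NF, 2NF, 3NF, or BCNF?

BCNF

Candidate keys: {C}, {D}. Prime attributes: {C, D}.
The left-hand side of every FD is a superkey, so BCNF is satisfied.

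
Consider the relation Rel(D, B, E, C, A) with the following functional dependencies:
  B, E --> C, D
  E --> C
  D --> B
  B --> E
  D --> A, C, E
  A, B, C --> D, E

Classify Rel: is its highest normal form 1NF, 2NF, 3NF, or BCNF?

2NF

Candidate keys: {B}, {D}. Prime attributes: {B, D}.
E --> C: {E}⁺ = {C, E}, which is not all of the attributes, so the left side is not a superkey — BCNF is violated.
Because {C} is non-prime and the left side of E --> C is not a superkey, the relation is not in 3NF.
With only single-attribute keys there can be no partial dependency, so 2NF holds.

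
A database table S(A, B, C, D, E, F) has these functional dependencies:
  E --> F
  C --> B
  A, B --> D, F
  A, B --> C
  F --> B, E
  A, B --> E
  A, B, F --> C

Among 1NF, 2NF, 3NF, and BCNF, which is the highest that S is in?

3NF

Candidate keys: {A, B}, {A, C}, {A, E}, {A, F}. Prime attributes: {A, B, C, E, F}.
E --> F breaks BCNF: {E}⁺ = {B, E, F}, so {E} is not a superkey.
Since {F} ⊆ prime attributes and every other non-superkey FD also has a prime right side, the schema is in 3NF.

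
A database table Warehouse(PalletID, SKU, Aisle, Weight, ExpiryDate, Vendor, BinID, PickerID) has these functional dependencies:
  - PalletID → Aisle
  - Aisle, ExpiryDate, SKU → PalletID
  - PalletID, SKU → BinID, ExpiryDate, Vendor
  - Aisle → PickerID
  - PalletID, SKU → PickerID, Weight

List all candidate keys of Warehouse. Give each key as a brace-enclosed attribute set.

{Aisle, ExpiryDate, SKU}, {PalletID, SKU}

No FD produces {SKU}, so it must be in every candidate key.
Closure of {PalletID, SKU} is {Aisle, BinID, ExpiryDate, PalletID, PickerID, SKU, Vendor, Weight}, the whole schema; {PalletID, SKU} is a candidate key.
Closure of {Aisle, ExpiryDate, SKU} is {Aisle, BinID, ExpiryDate, PalletID, PickerID, SKU, Vendor, Weight}, the whole schema; {Aisle, ExpiryDate, SKU} is a candidate key.
No proper subset of any of these is a key, and no other minimal superkey exists.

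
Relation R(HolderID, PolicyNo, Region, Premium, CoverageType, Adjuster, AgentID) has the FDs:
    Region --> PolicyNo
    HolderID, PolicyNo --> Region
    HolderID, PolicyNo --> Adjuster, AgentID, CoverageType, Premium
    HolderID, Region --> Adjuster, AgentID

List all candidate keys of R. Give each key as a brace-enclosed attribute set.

{HolderID, PolicyNo}, {HolderID, Region}

Attributes never on any right-hand side: {HolderID} — every candidate key must contain it.
Closure of {HolderID, PolicyNo} is {Adjuster, AgentID, CoverageType, HolderID, PolicyNo, Premium, Region}, the whole schema; {HolderID, PolicyNo} is a candidate key.
Closure of {HolderID, Region} is {Adjuster, AgentID, CoverageType, HolderID, PolicyNo, Premium, Region}, the whole schema; {HolderID, Region} is a candidate key.
No proper subset of any of these is a key, and no other minimal superkey exists.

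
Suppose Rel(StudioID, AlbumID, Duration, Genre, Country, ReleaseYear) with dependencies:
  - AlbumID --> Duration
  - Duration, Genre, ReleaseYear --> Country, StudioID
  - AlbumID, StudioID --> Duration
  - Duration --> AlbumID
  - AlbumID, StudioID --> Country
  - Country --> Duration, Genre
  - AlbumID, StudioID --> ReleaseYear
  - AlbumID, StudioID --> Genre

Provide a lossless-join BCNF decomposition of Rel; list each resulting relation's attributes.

Candidate keys of the original relation: {AlbumID, Genre, ReleaseYear}, {AlbumID, StudioID}, {Country, ReleaseYear}, {Country, StudioID}, {Duration, Genre, ReleaseYear}, {Duration, StudioID}.
Within {AlbumID, Country, Duration, Genre, ReleaseYear, StudioID}: {AlbumID}⁺ ∩ {AlbumID, Country, Duration, Genre, ReleaseYear, StudioID} = {AlbumID, Duration}, not the whole set, so AlbumID --> Duration violates BCNF; decompose into {AlbumID, Duration} and {AlbumID, Country, Genre, ReleaseYear, StudioID}.
{AlbumID, Duration} has no BCNF violation.
Within {AlbumID, Country, Genre, ReleaseYear, StudioID}: {Country}⁺ ∩ {AlbumID, Country, Genre, ReleaseYear, StudioID} = {AlbumID, Country, Genre}, not the whole set, so Country --> AlbumID, Genre violates BCNF; decompose into {AlbumID, Country, Genre} and {Country, ReleaseYear, StudioID}.
{AlbumID, Country, Genre} has no BCNF violation.
{Country, ReleaseYear, StudioID} has no BCNF violation.

{AlbumID, Country, Genre}; {AlbumID, Duration}; {Country, ReleaseYear, StudioID}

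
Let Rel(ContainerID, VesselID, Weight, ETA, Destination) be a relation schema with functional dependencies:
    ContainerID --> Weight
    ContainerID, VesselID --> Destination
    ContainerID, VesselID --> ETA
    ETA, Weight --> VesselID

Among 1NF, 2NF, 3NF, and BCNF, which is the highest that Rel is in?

Candidate keys: {ContainerID, ETA}, {ContainerID, VesselID}. Prime attributes: {ContainerID, ETA, VesselID}.
ContainerID --> Weight breaks BCNF: {ContainerID}⁺ = {ContainerID, Weight}, so {ContainerID} is not a superkey.
Because {Weight} is non-prime and the left side of ContainerID --> Weight is not a superkey, the relation is not in 3NF.
Since {ContainerID} ⊂ {ContainerID, ETA} and {ContainerID}⁺ ⊇ {Weight} with {Weight} non-prime, there is a partial dependency; 2NF fails.

1NF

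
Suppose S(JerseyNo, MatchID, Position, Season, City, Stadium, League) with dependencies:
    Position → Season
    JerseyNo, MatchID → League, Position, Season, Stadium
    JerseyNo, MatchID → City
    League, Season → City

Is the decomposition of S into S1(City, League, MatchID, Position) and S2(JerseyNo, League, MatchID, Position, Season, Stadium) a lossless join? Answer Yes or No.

Yes

The shared attributes are {League, MatchID, Position} and {League, MatchID, Position}⁺ = {City, League, MatchID, Position, Season}.
This includes all of S1, so the common attributes are a superkey of S1 — the join is lossless.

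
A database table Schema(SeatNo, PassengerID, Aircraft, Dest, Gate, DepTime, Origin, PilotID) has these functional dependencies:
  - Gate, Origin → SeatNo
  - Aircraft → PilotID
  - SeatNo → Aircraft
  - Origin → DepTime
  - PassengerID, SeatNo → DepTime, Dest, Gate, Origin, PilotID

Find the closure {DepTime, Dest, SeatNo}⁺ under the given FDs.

{Aircraft, DepTime, Dest, PilotID, SeatNo}

Start with {DepTime, Dest, SeatNo}.
SeatNo → Aircraft applies; add {Aircraft} → now {Aircraft, DepTime, Dest, SeatNo}.
Aircraft → PilotID applies; add {PilotID} → now {Aircraft, DepTime, Dest, PilotID, SeatNo}.
No further FD applies.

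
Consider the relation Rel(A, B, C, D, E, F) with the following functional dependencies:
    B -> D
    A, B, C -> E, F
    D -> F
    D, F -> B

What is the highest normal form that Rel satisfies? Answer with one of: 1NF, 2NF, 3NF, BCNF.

1NF

Candidate keys: {A, B, C}, {A, C, D}. Prime attributes: {A, B, C, D}.
B -> D: {B}⁺ = {B, D, F}, which is not all of the attributes, so the left side is not a superkey — BCNF is violated.
D -> F determines the non-prime attribute {F} from a non-superkey — 3NF is violated.
Since {B} ⊂ {A, B, C} and {B}⁺ ⊇ {F} with {F} non-prime, there is a partial dependency; 2NF fails.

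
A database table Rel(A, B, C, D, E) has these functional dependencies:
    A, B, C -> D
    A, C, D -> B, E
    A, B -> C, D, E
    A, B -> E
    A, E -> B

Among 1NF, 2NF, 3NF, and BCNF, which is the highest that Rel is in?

Candidate keys: {A, B}, {A, C, D}, {A, E}. Prime attributes: {A, B, C, D, E}.
Every FD has a superkey on the left, so the relation is in BCNF.

BCNF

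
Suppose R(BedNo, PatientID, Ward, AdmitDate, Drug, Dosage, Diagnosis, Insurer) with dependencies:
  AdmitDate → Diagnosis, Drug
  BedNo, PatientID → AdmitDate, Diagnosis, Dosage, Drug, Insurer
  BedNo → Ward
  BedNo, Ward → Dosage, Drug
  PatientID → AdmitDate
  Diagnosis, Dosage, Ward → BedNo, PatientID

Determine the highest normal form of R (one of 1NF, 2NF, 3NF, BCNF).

Candidate keys: {AdmitDate, BedNo}, {AdmitDate, Dosage, Ward}, {BedNo, Diagnosis}, {BedNo, PatientID}, {Diagnosis, Dosage, Ward}, {Dosage, PatientID, Ward}. Prime attributes: {AdmitDate, BedNo, Diagnosis, Dosage, PatientID, Ward}.
AdmitDate → Diagnosis, Drug: {AdmitDate}⁺ = {AdmitDate, Diagnosis, Drug}, which is not all of the attributes, so the left side is not a superkey — BCNF is violated.
AdmitDate → Diagnosis, Drug determines the non-prime attribute {Drug} from a non-superkey — 3NF is violated.
The proper key subset {AdmitDate} of {AdmitDate, BedNo} determines non-prime {Drug}, so the relation is not even in 2NF.

1NF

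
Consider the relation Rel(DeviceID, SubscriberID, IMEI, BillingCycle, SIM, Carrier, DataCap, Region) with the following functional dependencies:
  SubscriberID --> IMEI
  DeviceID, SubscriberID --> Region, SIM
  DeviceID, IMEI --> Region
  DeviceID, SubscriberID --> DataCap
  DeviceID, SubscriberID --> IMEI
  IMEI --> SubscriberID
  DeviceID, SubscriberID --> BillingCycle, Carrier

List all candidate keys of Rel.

No FD produces {DeviceID}, so it must be in every candidate key.
{DeviceID, IMEI} is a candidate key since {DeviceID, IMEI}⁺ = {BillingCycle, Carrier, DataCap, DeviceID, IMEI, Region, SIM, SubscriberID} covers every attribute.
{DeviceID, SubscriberID} is a candidate key since {DeviceID, SubscriberID}⁺ = {BillingCycle, Carrier, DataCap, DeviceID, IMEI, Region, SIM, SubscriberID} covers every attribute.
No proper subset of any of these is a key, and no other minimal superkey exists.

{DeviceID, IMEI}, {DeviceID, SubscriberID}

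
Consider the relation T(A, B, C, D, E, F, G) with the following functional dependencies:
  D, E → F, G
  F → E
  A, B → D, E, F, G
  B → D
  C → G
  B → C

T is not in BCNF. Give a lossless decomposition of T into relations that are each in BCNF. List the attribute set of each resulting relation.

{A, B, E}; {B, C, D}; {D, F, G}; {E, F}

Candidate key of the original relation: {A, B}.
In {A, B, C, D, E, F, G}, {D, E} is not a superkey ({D, E}⁺ restricted to this set is {D, E, F, G}), so split on D, E → F, G into {D, E, F, G} and {A, B, C, D, E}.
In {D, E, F, G}, {F} is not a superkey ({F}⁺ restricted to this set is {E, F}), so split on F → E into {E, F} and {D, F, G}.
{E, F} has no BCNF violation.
{D, F, G} has no BCNF violation.
In {A, B, C, D, E}, {B} is not a superkey ({B}⁺ restricted to this set is {B, C, D}), so split on B → C, D into {B, C, D} and {A, B, E}.
{B, C, D} has no BCNF violation.
{A, B, E} has no BCNF violation.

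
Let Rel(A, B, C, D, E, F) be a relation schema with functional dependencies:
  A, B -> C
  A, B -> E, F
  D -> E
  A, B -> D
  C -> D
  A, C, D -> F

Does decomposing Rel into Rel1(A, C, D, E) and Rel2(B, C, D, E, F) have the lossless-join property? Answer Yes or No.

Rel1 ∩ Rel2 = {C, D, E}; its closure under F is {C, D, E}.
The closure covers neither Rel1 nor Rel2 entirely; the join is not lossless.

No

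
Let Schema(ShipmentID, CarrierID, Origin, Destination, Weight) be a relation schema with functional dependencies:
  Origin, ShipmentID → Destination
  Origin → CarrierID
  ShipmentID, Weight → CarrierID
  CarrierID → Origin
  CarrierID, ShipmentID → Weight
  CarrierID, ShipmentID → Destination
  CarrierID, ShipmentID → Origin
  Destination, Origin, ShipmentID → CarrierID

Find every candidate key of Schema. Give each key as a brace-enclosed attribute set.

{ShipmentID} never appears on the right of any FD, so every key must include it.
{CarrierID, ShipmentID} is a candidate key since {CarrierID, ShipmentID}⁺ = {CarrierID, Destination, Origin, ShipmentID, Weight} covers every attribute.
{Origin, ShipmentID} is a candidate key since {Origin, ShipmentID}⁺ = {CarrierID, Destination, Origin, ShipmentID, Weight} covers every attribute.
{ShipmentID, Weight} is a candidate key since {ShipmentID, Weight}⁺ = {CarrierID, Destination, Origin, ShipmentID, Weight} covers every attribute.
Any other superkey properly contains one of these, so there are no further candidate keys.

{CarrierID, ShipmentID}, {Origin, ShipmentID}, {ShipmentID, Weight}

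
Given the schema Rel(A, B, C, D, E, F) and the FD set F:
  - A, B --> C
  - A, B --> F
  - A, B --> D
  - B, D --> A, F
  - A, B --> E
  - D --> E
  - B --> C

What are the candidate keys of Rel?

Attributes never on any right-hand side: {B} — every candidate key must contain it.
{A, B}⁺ = {A, B, C, D, E, F}, which is every attribute, so {A, B} is a candidate key.
{B, D}⁺ = {A, B, C, D, E, F}, which is every attribute, so {B, D} is a candidate key.
Any other superkey properly contains one of these, so there are no further candidate keys.

{A, B}, {B, D}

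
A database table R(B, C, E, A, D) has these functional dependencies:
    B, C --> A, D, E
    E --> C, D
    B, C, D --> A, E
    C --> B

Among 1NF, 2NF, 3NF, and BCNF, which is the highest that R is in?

Candidate keys: {C}, {E}. Prime attributes: {C, E}.
Every FD has a superkey on the left, so the relation is in BCNF.

BCNF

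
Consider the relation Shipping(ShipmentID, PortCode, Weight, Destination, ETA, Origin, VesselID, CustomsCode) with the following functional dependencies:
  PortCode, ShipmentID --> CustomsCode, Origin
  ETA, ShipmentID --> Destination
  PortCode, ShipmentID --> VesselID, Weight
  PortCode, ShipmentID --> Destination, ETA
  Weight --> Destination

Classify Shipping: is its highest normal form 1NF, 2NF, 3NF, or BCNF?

2NF

Candidate key: {PortCode, ShipmentID}. Prime attributes: {PortCode, ShipmentID}.
ETA, ShipmentID --> Destination: {ETA, ShipmentID}⁺ = {Destination, ETA, ShipmentID}, which is not all of the attributes, so the left side is not a superkey — BCNF is violated.
ETA, ShipmentID --> Destination has non-prime {Destination} on the right and a non-superkey on the left, so 3NF fails.
No non-prime attribute depends on a proper subset of any candidate key, so 2NF holds.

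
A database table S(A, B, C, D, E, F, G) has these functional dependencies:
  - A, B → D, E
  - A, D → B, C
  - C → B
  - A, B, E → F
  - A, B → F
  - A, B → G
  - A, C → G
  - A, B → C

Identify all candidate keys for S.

Attributes never on any right-hand side: {A} — every candidate key must contain it.
Closure of {A, B} is {A, B, C, D, E, F, G}, the whole schema; {A, B} is a candidate key.
Closure of {A, C} is {A, B, C, D, E, F, G}, the whole schema; {A, C} is a candidate key.
Closure of {A, D} is {A, B, C, D, E, F, G}, the whole schema; {A, D} is a candidate key.
Any other superkey properly contains one of these, so there are no further candidate keys.

{A, B}, {A, C}, {A, D}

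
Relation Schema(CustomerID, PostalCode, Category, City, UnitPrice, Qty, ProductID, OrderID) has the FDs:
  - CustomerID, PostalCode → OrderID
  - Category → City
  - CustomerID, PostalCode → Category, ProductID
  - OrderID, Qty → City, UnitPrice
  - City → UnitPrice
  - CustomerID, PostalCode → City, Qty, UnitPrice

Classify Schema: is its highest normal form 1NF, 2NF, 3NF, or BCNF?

Candidate key: {CustomerID, PostalCode}. Prime attributes: {CustomerID, PostalCode}.
Category → City breaks BCNF: {Category}⁺ = {Category, City, UnitPrice}, so {Category} is not a superkey.
Category → City has non-prime {City} on the right and a non-superkey on the left, so 3NF fails.
No non-prime attribute depends on a proper subset of any candidate key, so 2NF holds.

2NF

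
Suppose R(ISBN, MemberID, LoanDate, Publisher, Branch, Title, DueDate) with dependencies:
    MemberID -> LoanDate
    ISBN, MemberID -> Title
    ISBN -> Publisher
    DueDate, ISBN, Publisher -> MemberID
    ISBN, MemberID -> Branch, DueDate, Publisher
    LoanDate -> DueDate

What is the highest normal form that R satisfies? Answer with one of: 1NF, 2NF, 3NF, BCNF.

1NF

Candidate keys: {DueDate, ISBN}, {ISBN, LoanDate}, {ISBN, MemberID}. Prime attributes: {DueDate, ISBN, LoanDate, MemberID}.
For MemberID -> LoanDate we have {MemberID}⁺ = {DueDate, LoanDate, MemberID}; {MemberID} is not a superkey, so BCNF fails.
ISBN -> Publisher determines the non-prime attribute {Publisher} from a non-superkey — 3NF is violated.
{ISBN} is a proper subset of the key {DueDate, ISBN}, and {ISBN}⁺ contains the non-prime attribute {Publisher} — a partial dependency, so 2NF is violated.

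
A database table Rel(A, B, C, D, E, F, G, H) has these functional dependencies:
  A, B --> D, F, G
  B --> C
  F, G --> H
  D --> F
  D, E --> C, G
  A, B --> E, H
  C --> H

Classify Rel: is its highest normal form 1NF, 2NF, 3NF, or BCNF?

1NF

Candidate key: {A, B}. Prime attributes: {A, B}.
For B --> C we have {B}⁺ = {B, C, H}; {B} is not a superkey, so BCNF fails.
B --> C has non-prime {C} on the right and a non-superkey on the left, so 3NF fails.
The proper key subset {B} of {A, B} determines non-prime {C, H}, so the relation is not even in 2NF.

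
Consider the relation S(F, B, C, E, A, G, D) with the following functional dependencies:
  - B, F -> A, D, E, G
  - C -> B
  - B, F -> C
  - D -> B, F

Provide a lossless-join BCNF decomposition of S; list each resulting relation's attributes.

{A, C, D, E, F, G}; {B, C}

Candidate keys of the original relation: {B, F}, {C, F}, {D}.
In {A, B, C, D, E, F, G}, {C} is not a superkey ({C}⁺ restricted to this set is {B, C}), so split on C -> B into {B, C} and {A, C, D, E, F, G}.
{B, C} has no BCNF violation.
{A, C, D, E, F, G} has no BCNF violation.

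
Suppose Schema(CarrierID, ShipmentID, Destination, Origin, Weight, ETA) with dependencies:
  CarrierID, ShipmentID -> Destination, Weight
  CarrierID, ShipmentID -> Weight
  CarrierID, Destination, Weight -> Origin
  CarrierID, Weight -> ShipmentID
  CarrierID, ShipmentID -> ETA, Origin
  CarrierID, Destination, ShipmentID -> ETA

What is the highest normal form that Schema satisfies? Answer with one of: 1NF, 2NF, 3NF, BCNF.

BCNF

Candidate keys: {CarrierID, ShipmentID}, {CarrierID, Weight}. Prime attributes: {CarrierID, ShipmentID, Weight}.
The left-hand side of every FD is a superkey, so BCNF is satisfied.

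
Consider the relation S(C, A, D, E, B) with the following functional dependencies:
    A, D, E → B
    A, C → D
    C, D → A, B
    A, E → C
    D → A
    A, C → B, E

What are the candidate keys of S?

Closure of {A, C} is {A, B, C, D, E}, the whole schema; {A, C} is a candidate key.
Closure of {A, E} is {A, B, C, D, E}, the whole schema; {A, E} is a candidate key.
Closure of {C, D} is {A, B, C, D, E}, the whole schema; {C, D} is a candidate key.
Closure of {D, E} is {A, B, C, D, E}, the whole schema; {D, E} is a candidate key.
Any other superkey properly contains one of these, so there are no further candidate keys.

{A, C}, {A, E}, {C, D}, {D, E}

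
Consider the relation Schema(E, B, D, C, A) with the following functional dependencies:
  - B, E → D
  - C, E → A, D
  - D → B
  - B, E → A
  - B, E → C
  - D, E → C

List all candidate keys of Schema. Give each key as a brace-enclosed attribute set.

{B, E}, {C, E}, {D, E}

{E} never appears on the right of any FD, so every key must include it.
{B, E}⁺ = {A, B, C, D, E} — all of the relation — so {B, E} is a candidate key.
{C, E}⁺ = {A, B, C, D, E} — all of the relation — so {C, E} is a candidate key.
{D, E}⁺ = {A, B, C, D, E} — all of the relation — so {D, E} is a candidate key.
These are minimal and exhaustive — every other superkey contains one of them.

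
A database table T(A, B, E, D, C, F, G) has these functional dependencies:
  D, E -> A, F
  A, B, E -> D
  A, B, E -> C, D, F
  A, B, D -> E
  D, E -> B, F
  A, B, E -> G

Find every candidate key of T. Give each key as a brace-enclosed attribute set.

{D, E} is a candidate key since {D, E}⁺ = {A, B, C, D, E, F, G} covers every attribute.
{A, B, D} is a candidate key since {A, B, D}⁺ = {A, B, C, D, E, F, G} covers every attribute.
{A, B, E} is a candidate key since {A, B, E}⁺ = {A, B, C, D, E, F, G} covers every attribute.
Any other superkey properly contains one of these, so there are no further candidate keys.

{A, B, D}, {A, B, E}, {D, E}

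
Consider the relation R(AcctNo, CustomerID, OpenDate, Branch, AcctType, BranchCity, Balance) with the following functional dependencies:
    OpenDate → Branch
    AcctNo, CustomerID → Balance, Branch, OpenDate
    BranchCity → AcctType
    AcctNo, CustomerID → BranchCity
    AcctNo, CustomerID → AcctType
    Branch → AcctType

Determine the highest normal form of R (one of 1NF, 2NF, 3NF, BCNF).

2NF

Candidate key: {AcctNo, CustomerID}. Prime attributes: {AcctNo, CustomerID}.
OpenDate → Branch breaks BCNF: {OpenDate}⁺ = {AcctType, Branch, OpenDate}, so {OpenDate} is not a superkey.
Because {Branch} is non-prime and the left side of OpenDate → Branch is not a superkey, the relation is not in 3NF.
No proper subset of a key has a non-prime attribute in its closure, so there is no partial dependency; 2NF holds.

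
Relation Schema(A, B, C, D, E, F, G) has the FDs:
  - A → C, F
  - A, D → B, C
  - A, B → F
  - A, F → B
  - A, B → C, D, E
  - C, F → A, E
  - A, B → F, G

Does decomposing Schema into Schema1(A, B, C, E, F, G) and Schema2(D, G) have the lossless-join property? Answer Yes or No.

Schema1 ∩ Schema2 = {G}; its closure under F is {G}.
Schema1 ⊄ {G} and Schema2 ⊄ {G}, so the split is lossy.

No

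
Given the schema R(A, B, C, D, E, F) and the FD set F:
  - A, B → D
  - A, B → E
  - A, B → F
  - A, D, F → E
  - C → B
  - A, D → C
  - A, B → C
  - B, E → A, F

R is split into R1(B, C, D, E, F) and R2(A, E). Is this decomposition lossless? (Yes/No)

Common attributes: {E}; their closure is {E}.
Neither R1 nor R2 is contained in that closure, so the decomposition is lossy.

No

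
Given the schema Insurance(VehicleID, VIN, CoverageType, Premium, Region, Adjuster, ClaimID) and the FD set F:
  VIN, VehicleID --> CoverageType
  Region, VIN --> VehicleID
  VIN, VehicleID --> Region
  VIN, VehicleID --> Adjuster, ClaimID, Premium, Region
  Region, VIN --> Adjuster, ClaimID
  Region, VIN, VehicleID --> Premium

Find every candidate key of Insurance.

No FD produces {VIN}, so it must be in every candidate key.
{Region, VIN} is a candidate key since {Region, VIN}⁺ = {Adjuster, ClaimID, CoverageType, Premium, Region, VIN, VehicleID} covers every attribute.
{VIN, VehicleID} is a candidate key since {VIN, VehicleID}⁺ = {Adjuster, ClaimID, CoverageType, Premium, Region, VIN, VehicleID} covers every attribute.
Any other superkey properly contains one of these, so there are no further candidate keys.

{Region, VIN}, {VIN, VehicleID}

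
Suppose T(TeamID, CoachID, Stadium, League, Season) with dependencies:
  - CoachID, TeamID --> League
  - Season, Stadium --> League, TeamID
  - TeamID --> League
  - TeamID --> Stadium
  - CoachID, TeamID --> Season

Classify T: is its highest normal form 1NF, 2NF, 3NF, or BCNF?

1NF

Candidate keys: {CoachID, Season, Stadium}, {CoachID, TeamID}. Prime attributes: {CoachID, Season, Stadium, TeamID}.
For Season, Stadium --> League, TeamID we have {Season, Stadium}⁺ = {League, Season, Stadium, TeamID}; {Season, Stadium} is not a superkey, so BCNF fails.
Season, Stadium --> League, TeamID has non-prime {League} on the right and a non-superkey on the left, so 3NF fails.
The proper key subset {TeamID} of {CoachID, TeamID} determines non-prime {League}, so the relation is not even in 2NF.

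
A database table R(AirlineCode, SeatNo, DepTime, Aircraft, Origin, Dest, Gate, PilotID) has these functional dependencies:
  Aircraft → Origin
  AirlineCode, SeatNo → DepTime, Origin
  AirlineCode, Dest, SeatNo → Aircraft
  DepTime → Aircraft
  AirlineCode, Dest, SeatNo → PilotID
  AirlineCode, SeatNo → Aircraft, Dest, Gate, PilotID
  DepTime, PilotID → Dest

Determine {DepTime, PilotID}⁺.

{Aircraft, DepTime, Dest, Origin, PilotID}

Start with {DepTime, PilotID}.
DepTime → Aircraft applies; add {Aircraft} → now {Aircraft, DepTime, PilotID}.
DepTime, PilotID → Dest applies; add {Dest} → now {Aircraft, DepTime, Dest, PilotID}.
Aircraft → Origin applies; add {Origin} → now {Aircraft, DepTime, Dest, Origin, PilotID}.
No further FD applies.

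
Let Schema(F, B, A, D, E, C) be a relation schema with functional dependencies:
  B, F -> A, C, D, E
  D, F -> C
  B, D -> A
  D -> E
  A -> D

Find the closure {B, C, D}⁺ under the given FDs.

{A, B, C, D, E}

Start with {B, C, D}.
B, D -> A applies; add {A} → now {A, B, C, D}.
D -> E applies; add {E} → now {A, B, C, D, E}.
No further FD applies.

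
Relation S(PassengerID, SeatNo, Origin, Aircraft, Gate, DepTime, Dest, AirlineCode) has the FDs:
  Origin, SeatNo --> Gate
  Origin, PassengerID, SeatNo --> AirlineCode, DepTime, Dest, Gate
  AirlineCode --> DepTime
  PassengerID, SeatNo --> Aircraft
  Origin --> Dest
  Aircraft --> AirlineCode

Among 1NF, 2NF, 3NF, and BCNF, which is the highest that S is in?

1NF

Candidate key: {Origin, PassengerID, SeatNo}. Prime attributes: {Origin, PassengerID, SeatNo}.
For Origin, SeatNo --> Gate we have {Origin, SeatNo}⁺ = {Dest, Gate, Origin, SeatNo}; {Origin, SeatNo} is not a superkey, so BCNF fails.
Origin, SeatNo --> Gate has non-prime {Gate} on the right and a non-superkey on the left, so 3NF fails.
Since {Origin} ⊂ {Origin, PassengerID, SeatNo} and {Origin}⁺ ⊇ {Dest} with {Dest} non-prime, there is a partial dependency; 2NF fails.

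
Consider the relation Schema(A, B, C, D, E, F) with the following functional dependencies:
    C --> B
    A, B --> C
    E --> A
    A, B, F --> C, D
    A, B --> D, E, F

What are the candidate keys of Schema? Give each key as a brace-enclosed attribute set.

{A, B}, {A, C}, {B, E}, {C, E}

{A, B}⁺ = {A, B, C, D, E, F}, which is every attribute, so {A, B} is a candidate key.
{A, C}⁺ = {A, B, C, D, E, F}, which is every attribute, so {A, C} is a candidate key.
{B, E}⁺ = {A, B, C, D, E, F}, which is every attribute, so {B, E} is a candidate key.
{C, E}⁺ = {A, B, C, D, E, F}, which is every attribute, so {C, E} is a candidate key.
Any other superkey properly contains one of these, so there are no further candidate keys.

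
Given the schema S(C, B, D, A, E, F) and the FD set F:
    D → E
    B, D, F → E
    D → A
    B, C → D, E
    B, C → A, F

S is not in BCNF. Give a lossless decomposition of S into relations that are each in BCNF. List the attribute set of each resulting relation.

{A, D, E}; {B, C, D, F}

Candidate key of the original relation: {B, C}.
{A, B, C, D, E, F}: {D} determines {A, D, E} here but is not a superkey — split on D → A, E, giving {A, D, E} and {B, C, D, F}.
{A, D, E}: every determinant is a superkey — BCNF.
{B, C, D, F}: every determinant is a superkey — BCNF.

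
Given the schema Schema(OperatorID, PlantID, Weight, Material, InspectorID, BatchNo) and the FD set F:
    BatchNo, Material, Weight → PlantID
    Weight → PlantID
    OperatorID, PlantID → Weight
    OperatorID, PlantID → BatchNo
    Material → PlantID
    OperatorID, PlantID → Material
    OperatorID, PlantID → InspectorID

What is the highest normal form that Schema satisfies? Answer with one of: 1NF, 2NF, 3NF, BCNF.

Candidate keys: {Material, OperatorID}, {OperatorID, PlantID}, {OperatorID, Weight}. Prime attributes: {Material, OperatorID, PlantID, Weight}.
BatchNo, Material, Weight → PlantID breaks BCNF: {BatchNo, Material, Weight}⁺ = {BatchNo, Material, PlantID, Weight}, so {BatchNo, Material, Weight} is not a superkey.
But every attribute on its right side ({PlantID}) is prime, and the same holds for every other non-superkey FD, so 3NF still holds.

3NF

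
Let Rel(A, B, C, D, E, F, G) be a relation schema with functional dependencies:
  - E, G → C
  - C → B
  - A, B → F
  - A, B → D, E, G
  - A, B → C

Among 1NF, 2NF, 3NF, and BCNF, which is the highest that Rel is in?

3NF

Candidate keys: {A, B}, {A, C}, {A, E, G}. Prime attributes: {A, B, C, E, G}.
For E, G → C we have {E, G}⁺ = {B, C, E, G}; {E, G} is not a superkey, so BCNF fails.
Its right-hand attributes {C} are all prime, as are those of every other non-superkey FD — the relation is in 3NF.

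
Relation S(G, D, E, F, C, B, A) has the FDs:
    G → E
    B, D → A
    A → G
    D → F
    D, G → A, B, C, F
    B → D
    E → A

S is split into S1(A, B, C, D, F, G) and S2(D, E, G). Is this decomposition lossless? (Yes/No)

Common attributes: {D, G}; their closure is {A, B, C, D, E, F, G}.
S1 is contained in that closure, so S1 ∩ S2 → S1 holds and the join is lossless.

Yes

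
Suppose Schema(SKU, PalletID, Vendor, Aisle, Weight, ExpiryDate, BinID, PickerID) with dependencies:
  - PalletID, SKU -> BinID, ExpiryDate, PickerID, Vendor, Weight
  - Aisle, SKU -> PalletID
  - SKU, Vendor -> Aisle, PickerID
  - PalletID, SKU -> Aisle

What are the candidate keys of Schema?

No FD produces {SKU}, so it must be in every candidate key.
{Aisle, SKU}⁺ = {Aisle, BinID, ExpiryDate, PalletID, PickerID, SKU, Vendor, Weight} — all of the relation — so {Aisle, SKU} is a candidate key.
{PalletID, SKU}⁺ = {Aisle, BinID, ExpiryDate, PalletID, PickerID, SKU, Vendor, Weight} — all of the relation — so {PalletID, SKU} is a candidate key.
{SKU, Vendor}⁺ = {Aisle, BinID, ExpiryDate, PalletID, PickerID, SKU, Vendor, Weight} — all of the relation — so {SKU, Vendor} is a candidate key.
No proper subset of any of these is a key, and no other minimal superkey exists.

{Aisle, SKU}, {PalletID, SKU}, {SKU, Vendor}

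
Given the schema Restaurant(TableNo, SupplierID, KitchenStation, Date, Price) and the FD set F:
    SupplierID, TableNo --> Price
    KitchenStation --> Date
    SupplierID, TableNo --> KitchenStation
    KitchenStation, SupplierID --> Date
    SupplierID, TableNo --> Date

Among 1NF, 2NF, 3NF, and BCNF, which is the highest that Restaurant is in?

Candidate key: {SupplierID, TableNo}. Prime attributes: {SupplierID, TableNo}.
KitchenStation --> Date breaks BCNF: {KitchenStation}⁺ = {Date, KitchenStation}, so {KitchenStation} is not a superkey.
Because {Date} is non-prime and the left side of KitchenStation --> Date is not a superkey, the relation is not in 3NF.
No proper subset of a key has a non-prime attribute in its closure, so there is no partial dependency; 2NF holds.

2NF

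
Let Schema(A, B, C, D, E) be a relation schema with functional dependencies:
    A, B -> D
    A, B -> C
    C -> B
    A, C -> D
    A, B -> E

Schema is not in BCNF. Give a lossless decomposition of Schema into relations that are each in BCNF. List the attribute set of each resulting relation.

Candidate keys of the original relation: {A, B}, {A, C}.
{A, B, C, D, E}: {C} determines {B, C} here but is not a superkey — split on C -> B, giving {B, C} and {A, C, D, E}.
{B, C}: every determinant is a superkey — BCNF.
{A, C, D, E}: every determinant is a superkey — BCNF.

{A, C, D, E}; {B, C}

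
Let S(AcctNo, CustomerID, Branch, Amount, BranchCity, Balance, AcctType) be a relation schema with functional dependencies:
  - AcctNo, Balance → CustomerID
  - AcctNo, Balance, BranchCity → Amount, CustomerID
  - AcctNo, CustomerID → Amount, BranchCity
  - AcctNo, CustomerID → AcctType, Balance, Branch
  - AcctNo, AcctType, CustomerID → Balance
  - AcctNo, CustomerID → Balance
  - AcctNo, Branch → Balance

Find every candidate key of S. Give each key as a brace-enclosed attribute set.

{AcctNo, Balance}, {AcctNo, Branch}, {AcctNo, CustomerID}

{AcctNo} never appears on the right of any FD, so every key must include it.
{AcctNo, Balance}⁺ = {AcctNo, AcctType, Amount, Balance, Branch, BranchCity, CustomerID}, which is every attribute, so {AcctNo, Balance} is a candidate key.
{AcctNo, Branch}⁺ = {AcctNo, AcctType, Amount, Balance, Branch, BranchCity, CustomerID}, which is every attribute, so {AcctNo, Branch} is a candidate key.
{AcctNo, CustomerID}⁺ = {AcctNo, AcctType, Amount, Balance, Branch, BranchCity, CustomerID}, which is every attribute, so {AcctNo, CustomerID} is a candidate key.
No proper subset of any of these is a key, and no other minimal superkey exists.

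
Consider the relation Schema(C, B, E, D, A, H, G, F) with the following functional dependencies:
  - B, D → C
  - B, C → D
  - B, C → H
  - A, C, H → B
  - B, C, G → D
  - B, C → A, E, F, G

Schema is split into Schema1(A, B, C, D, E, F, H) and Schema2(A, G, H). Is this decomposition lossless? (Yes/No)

The shared attributes are {A, H} and {A, H}⁺ = {A, H}.
Schema1 ⊄ {A, H} and Schema2 ⊄ {A, H}, so the split is lossy.

No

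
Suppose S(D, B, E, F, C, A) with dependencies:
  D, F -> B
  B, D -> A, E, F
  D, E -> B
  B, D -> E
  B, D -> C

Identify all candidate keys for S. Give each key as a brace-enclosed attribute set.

Attributes never on any right-hand side: {D} — every candidate key must contain it.
{B, D}⁺ = {A, B, C, D, E, F} — all of the relation — so {B, D} is a candidate key.
{D, E}⁺ = {A, B, C, D, E, F} — all of the relation — so {D, E} is a candidate key.
{D, F}⁺ = {A, B, C, D, E, F} — all of the relation — so {D, F} is a candidate key.
These are minimal and exhaustive — every other superkey contains one of them.

{B, D}, {D, E}, {D, F}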